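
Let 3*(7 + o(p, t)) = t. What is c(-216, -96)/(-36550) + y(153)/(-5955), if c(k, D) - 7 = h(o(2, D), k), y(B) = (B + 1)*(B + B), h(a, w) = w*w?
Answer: -133350691/14510350 ≈ -9.1900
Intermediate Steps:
o(p, t) = -7 + t/3
h(a, w) = w²
y(B) = 2*B*(1 + B) (y(B) = (1 + B)*(2*B) = 2*B*(1 + B))
c(k, D) = 7 + k²
c(-216, -96)/(-36550) + y(153)/(-5955) = (7 + (-216)²)/(-36550) + (2*153*(1 + 153))/(-5955) = (7 + 46656)*(-1/36550) + (2*153*154)*(-1/5955) = 46663*(-1/36550) + 47124*(-1/5955) = -46663/36550 - 15708/1985 = -133350691/14510350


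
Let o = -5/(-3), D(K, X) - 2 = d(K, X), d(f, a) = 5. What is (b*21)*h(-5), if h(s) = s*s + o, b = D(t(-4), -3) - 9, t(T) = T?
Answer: -1120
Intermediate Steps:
D(K, X) = 7 (D(K, X) = 2 + 5 = 7)
o = 5/3 (o = -5*(-1/3) = 5/3 ≈ 1.6667)
b = -2 (b = 7 - 9 = -2)
h(s) = 5/3 + s**2 (h(s) = s*s + 5/3 = s**2 + 5/3 = 5/3 + s**2)
(b*21)*h(-5) = (-2*21)*(5/3 + (-5)**2) = -42*(5/3 + 25) = -42*80/3 = -1120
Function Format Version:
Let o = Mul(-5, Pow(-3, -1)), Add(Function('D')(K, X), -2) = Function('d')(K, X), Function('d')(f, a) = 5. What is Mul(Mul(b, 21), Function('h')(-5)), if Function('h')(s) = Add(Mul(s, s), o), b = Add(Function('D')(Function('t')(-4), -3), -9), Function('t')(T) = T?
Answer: -1120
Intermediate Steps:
Function('D')(K, X) = 7 (Function('D')(K, X) = Add(2, 5) = 7)
o = Rational(5, 3) (o = Mul(-5, Rational(-1, 3)) = Rational(5, 3) ≈ 1.6667)
b = -2 (b = Add(7, -9) = -2)
Function('h')(s) = Add(Rational(5, 3), Pow(s, 2)) (Function('h')(s) = Add(Mul(s, s), Rational(5, 3)) = Add(Pow(s, 2), Rational(5, 3)) = Add(Rational(5, 3), Pow(s, 2)))
Mul(Mul(b, 21), Function('h')(-5)) = Mul(Mul(-2, 21), Add(Rational(5, 3), Pow(-5, 2))) = Mul(-42, Add(Rational(5, 3), 25)) = Mul(-42, Rational(80, 3)) = -1120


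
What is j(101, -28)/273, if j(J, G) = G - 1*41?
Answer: -23/91 ≈ -0.25275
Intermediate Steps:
j(J, G) = -41 + G (j(J, G) = G - 41 = -41 + G)
j(101, -28)/273 = (-41 - 28)/273 = -69*1/273 = -23/91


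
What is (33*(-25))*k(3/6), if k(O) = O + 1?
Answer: -2475/2 ≈ -1237.5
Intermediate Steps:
k(O) = 1 + O
(33*(-25))*k(3/6) = (33*(-25))*(1 + 3/6) = -825*(1 + 3*(⅙)) = -825*(1 + ½) = -825*3/2 = -2475/2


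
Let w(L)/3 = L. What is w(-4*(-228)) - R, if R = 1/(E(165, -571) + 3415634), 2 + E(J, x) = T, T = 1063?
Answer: 9348077519/3416695 ≈ 2736.0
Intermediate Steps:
E(J, x) = 1061 (E(J, x) = -2 + 1063 = 1061)
w(L) = 3*L
R = 1/3416695 (R = 1/(1061 + 3415634) = 1/3416695 ≈ 2.9268e-7)
w(-4*(-228)) - R = 3*(-4*(-228)) - 1*1/3416695 = 3*912 - 1/3416695 = 2736 - 1/3416695 = 9348077519/3416695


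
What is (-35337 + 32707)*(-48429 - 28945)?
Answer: 203493620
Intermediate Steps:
(-35337 + 32707)*(-48429 - 28945) = -2630*(-77374) = 203493620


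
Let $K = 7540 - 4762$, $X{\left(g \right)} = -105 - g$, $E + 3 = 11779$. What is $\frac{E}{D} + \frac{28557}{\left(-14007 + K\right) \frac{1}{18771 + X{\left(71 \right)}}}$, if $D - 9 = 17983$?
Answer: $- \frac{20951607671}{443053} \approx -47289.0$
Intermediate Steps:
$D = 17992$ ($D = 9 + 17983 = 17992$)
$E = 11776$ ($E = -3 + 11779 = 11776$)
$K = 2778$ ($K = 7540 - 4762 = 2778$)
$\frac{E}{D} + \frac{28557}{\left(-14007 + K\right) \frac{1}{18771 + X{\left(71 \right)}}} = \frac{11776}{17992} + \frac{28557}{\left(-14007 + 2778\right) \frac{1}{18771 - 176}} = 11776 \cdot \frac{1}{17992} + \frac{28557}{\left(-11229\right) \frac{1}{18771 - 176}} = \frac{1472}{2249} + \frac{28557}{\left(-11229\right) \frac{1}{18771 - 176}} = \frac{1472}{2249} + \frac{28557}{\left(-11229\right) \frac{1}{18595}} = \frac{1472}{2249} + \frac{28557}{- \frac{11229}{18595}} = \frac{1472}{2249} + 28557 \left(- \frac{18595}{11229}\right) = \frac{1472}{2249} - \frac{9316095}{197} = - \frac{20951607671}{443053}$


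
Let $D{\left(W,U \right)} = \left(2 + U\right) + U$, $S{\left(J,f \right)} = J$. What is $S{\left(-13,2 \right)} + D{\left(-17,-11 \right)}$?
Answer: $-33$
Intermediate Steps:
$D{\left(W,U \right)} = 2 + 2 U$
$S{\left(-13,2 \right)} + D{\left(-17,-11 \right)} = -13 + \left(2 + 2 \left(-11\right)\right) = -13 + \left(2 - 22\right) = -13 - 20 = -33$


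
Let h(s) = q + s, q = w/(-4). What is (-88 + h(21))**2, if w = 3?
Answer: 73441/16 ≈ 4590.1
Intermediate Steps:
q = -3/4 (q = 3/(-4) = 3*(-1/4) = -3/4 ≈ -0.75000)
h(s) = -3/4 + s
(-88 + h(21))**2 = (-88 + (-3/4 + 21))**2 = (-88 + 81/4)**2 = (-271/4)**2 = 73441/16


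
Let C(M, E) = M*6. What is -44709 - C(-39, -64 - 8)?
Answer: -44475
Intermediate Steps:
C(M, E) = 6*M
-44709 - C(-39, -64 - 8) = -44709 - 6*(-39) = -44709 - 1*(-234) = -44709 + 234 = -44475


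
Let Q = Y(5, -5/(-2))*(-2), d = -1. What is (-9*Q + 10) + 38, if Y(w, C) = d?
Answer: 30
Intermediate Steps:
Y(w, C) = -1
Q = 2 (Q = -1*(-2) = 2)
(-9*Q + 10) + 38 = (-9*2 + 10) + 38 = (-18 + 10) + 38 = -8 + 38 = 30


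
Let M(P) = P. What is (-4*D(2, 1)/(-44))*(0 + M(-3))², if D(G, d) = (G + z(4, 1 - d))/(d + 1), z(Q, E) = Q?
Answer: 27/11 ≈ 2.4545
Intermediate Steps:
D(G, d) = (4 + G)/(1 + d) (D(G, d) = (G + 4)/(d + 1) = (4 + G)/(1 + d))
(-4*D(2, 1)/(-44))*(0 + M(-3))² = (-4*(4 + 2)/(1 + 1)/(-44))*(0 - 3)² = -4*6/2*(-1)/44*(-3)² = -4*(½)*6*(-1)/44*9 = -12*(-1)/44*9 = -4*(-3/44)*9 = (3/11)*9 = 27/11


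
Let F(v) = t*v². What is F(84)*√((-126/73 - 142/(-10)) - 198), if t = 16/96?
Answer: 1176*I*√24716705/365 ≈ 16018.0*I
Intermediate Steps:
t = ⅙ (t = 16*(1/96) = ⅙ ≈ 0.16667)
F(v) = v²/6
F(84)*√((-126/73 - 142/(-10)) - 198) = ((⅙)*84²)*√((-126/73 - 142/(-10)) - 198) = ((⅙)*7056)*√((-126*1/73 - 142*(-⅒)) - 198) = 1176*√((-126/73 + 71/5) - 198) = 1176*√(4553/365 - 198) = 1176*√(-67717/365) = 1176*(I*√24716705/365) = 1176*I*√24716705/365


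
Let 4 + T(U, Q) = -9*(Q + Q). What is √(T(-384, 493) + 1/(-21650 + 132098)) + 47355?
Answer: 47355 + I*√752087482081/9204 ≈ 47355.0 + 94.223*I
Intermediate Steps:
T(U, Q) = -4 - 18*Q (T(U, Q) = -4 - 9*(Q + Q) = -4 - 18*Q)
√(T(-384, 493) + 1/(-21650 + 132098)) + 47355 = √((-4 - 18*493) + 1/(-21650 + 132098)) + 47355 = √((-4 - 8874) + 1/110448) + 47355 = √(-8878 + 1/110448) + 47355 = √(-980557343/110448) + 47355 = I*√752087482081/9204 + 47355 = 47355 + I*√752087482081/9204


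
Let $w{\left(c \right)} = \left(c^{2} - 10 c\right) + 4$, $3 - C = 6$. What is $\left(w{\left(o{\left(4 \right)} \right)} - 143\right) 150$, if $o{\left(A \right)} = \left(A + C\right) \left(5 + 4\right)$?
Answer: $-22200$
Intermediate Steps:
$C = -3$ ($C = 3 - 6 = -3$)
$o{\left(A \right)} = -27 + 9 A$ ($o{\left(A \right)} = \left(A - 3\right) \left(5 + 4\right) = \left(-3 + A\right) 9 = -27 + 9 A$)
$w{\left(c \right)} = 4 + c^{2} - 10 c$
$\left(w{\left(o{\left(4 \right)} \right)} - 143\right) 150 = \left(\left(4 + \left(-27 + 9 \cdot 4\right)^{2} - 10 \left(-27 + 9 \cdot 4\right)\right) - 143\right) 150 = \left(\left(4 + \left(-27 + 36\right)^{2} - 10 \left(-27 + 36\right)\right) - 143\right) 150 = \left(\left(4 + 9^{2} - 90\right) - 143\right) 150 = \left(\left(4 + 81 - 90\right) - 143\right) 150 = \left(-5 - 143\right) 150 = \left(-148\right) 150 = -22200$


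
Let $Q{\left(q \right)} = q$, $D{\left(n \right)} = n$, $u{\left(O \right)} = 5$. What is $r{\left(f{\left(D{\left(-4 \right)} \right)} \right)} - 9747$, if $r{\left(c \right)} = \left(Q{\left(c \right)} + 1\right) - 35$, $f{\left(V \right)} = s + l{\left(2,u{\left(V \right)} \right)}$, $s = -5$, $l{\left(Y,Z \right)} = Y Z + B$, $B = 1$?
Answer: $-9775$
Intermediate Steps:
$l{\left(Y,Z \right)} = 1 + Y Z$ ($l{\left(Y,Z \right)} = Y Z + 1 = 1 + Y Z$)
$f{\left(V \right)} = 6$ ($f{\left(V \right)} = -5 + \left(1 + 2 \cdot 5\right) = -5 + \left(1 + 10\right) = -5 + 11 = 6$)
$r{\left(c \right)} = -34 + c$ ($r{\left(c \right)} = \left(c + 1\right) - 35 = \left(1 + c\right) - 35 = -34 + c$)
$r{\left(f{\left(D{\left(-4 \right)} \right)} \right)} - 9747 = \left(-34 + 6\right) - 9747 = -28 - 9747 = -9775$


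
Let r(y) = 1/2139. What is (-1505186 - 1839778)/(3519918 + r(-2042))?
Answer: -7154877996/7529104603 ≈ -0.95030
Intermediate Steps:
r(y) = 1/2139
(-1505186 - 1839778)/(3519918 + r(-2042)) = (-1505186 - 1839778)/(3519918 + 1/2139) = -3344964/7529104603/2139 = -3344964*2139/7529104603 = -7154877996/7529104603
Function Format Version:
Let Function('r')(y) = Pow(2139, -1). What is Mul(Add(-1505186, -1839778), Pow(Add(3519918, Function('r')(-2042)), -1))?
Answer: Rational(-7154877996, 7529104603) ≈ -0.95030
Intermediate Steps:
Function('r')(y) = Rational(1, 2139)
Mul(Add(-1505186, -1839778), Pow(Add(3519918, Function('r')(-2042)), -1)) = Mul(Add(-1505186, -1839778), Pow(Add(3519918, Rational(1, 2139)), -1)) = Mul(-3344964, Pow(Rational(7529104603, 2139), -1)) = Mul(-3344964, Rational(2139, 7529104603)) = Rational(-7154877996, 7529104603)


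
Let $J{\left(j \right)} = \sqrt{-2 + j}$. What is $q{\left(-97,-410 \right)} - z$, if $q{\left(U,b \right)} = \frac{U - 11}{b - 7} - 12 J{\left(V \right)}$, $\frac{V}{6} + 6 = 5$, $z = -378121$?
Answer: $\frac{52558855}{139} - 24 i \sqrt{2} \approx 3.7812 \cdot 10^{5} - 33.941 i$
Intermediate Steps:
$V = -6$ ($V = -36 + 6 \cdot 5 = -36 + 30 = -6$)
$q{\left(U,b \right)} = \frac{-11 + U}{-7 + b} - 24 i \sqrt{2}$ ($q{\left(U,b \right)} = \frac{U - 11}{b - 7} - 12 \sqrt{-2 - 6} = \frac{-11 + U}{-7 + b} - 12 \sqrt{-8} = \frac{-11 + U}{-7 + b} - 12 \cdot 2 i \sqrt{2} = \frac{-11 + U}{-7 + b} - 24 i \sqrt{2}$)
$q{\left(-97,-410 \right)} - z = \frac{-11 - 97 + 168 i \sqrt{2} - 24 i \left(-410\right) \sqrt{2}}{-7 - 410} - -378121 = \frac{-11 - 97 + 168 i \sqrt{2} + 9840 i \sqrt{2}}{-417} + 378121 = - \frac{-108 + 10008 i \sqrt{2}}{417} + 378121 = \left(\frac{36}{139} - 24 i \sqrt{2}\right) + 378121 = \frac{52558855}{139} - 24 i \sqrt{2}$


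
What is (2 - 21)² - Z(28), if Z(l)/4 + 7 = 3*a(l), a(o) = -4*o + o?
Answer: 1397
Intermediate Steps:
a(o) = -3*o
Z(l) = -28 - 36*l (Z(l) = -28 + 4*(3*(-3*l)) = -28 + 4*(-9*l) = -28 - 36*l)
(2 - 21)² - Z(28) = (2 - 21)² - (-28 - 36*28) = (-19)² - (-28 - 1008) = 361 - 1*(-1036) = 361 + 1036 = 1397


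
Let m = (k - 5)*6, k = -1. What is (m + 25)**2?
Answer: 121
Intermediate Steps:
m = -36 (m = (-1 - 5)*6 = -6*6 = -36)
(m + 25)**2 = (-36 + 25)**2 = (-11)**2 = 121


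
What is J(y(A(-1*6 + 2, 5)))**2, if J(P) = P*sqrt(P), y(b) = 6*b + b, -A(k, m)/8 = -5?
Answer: 21952000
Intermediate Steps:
A(k, m) = 40 (A(k, m) = -8*(-5) = 40)
y(b) = 7*b
J(P) = P**(3/2)
J(y(A(-1*6 + 2, 5)))**2 = ((7*40)**(3/2))**2 = (280**(3/2))**2 = (560*sqrt(70))**2 = 21952000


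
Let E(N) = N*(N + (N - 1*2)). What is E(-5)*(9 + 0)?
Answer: 540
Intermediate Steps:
E(N) = N*(-2 + 2*N) (E(N) = N*(N + (N - 2)) = N*(N + (-2 + N)) = N*(-2 + 2*N))
E(-5)*(9 + 0) = (2*(-5)*(-1 - 5))*(9 + 0) = (2*(-5)*(-6))*9 = 60*9 = 540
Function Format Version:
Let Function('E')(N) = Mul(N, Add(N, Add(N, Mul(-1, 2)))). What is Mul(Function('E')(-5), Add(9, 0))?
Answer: 540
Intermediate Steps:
Function('E')(N) = Mul(N, Add(-2, Mul(2, N))) (Function('E')(N) = Mul(N, Add(N, Add(N, -2))) = Mul(N, Add(N, Add(-2, N))) = Mul(N, Add(-2, Mul(2, N))))
Mul(Function('E')(-5), Add(9, 0)) = Mul(Mul(2, -5, Add(-1, -5)), Add(9, 0)) = Mul(Mul(2, -5, -6), 9) = Mul(60, 9) = 540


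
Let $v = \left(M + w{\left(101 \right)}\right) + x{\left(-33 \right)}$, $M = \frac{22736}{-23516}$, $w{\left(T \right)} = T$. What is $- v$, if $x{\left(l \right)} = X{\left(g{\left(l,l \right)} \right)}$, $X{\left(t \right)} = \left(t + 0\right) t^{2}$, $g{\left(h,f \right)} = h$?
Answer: $\frac{210685528}{5879} \approx 35837.0$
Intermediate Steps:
$M = - \frac{5684}{5879}$ ($M = 22736 \left(- \frac{1}{23516}\right) = - \frac{5684}{5879} \approx -0.96683$)
$X{\left(t \right)} = t^{3}$ ($X{\left(t \right)} = t t^{2} = t^{3}$)
$x{\left(l \right)} = l^{3}$
$v = - \frac{210685528}{5879}$ ($v = \left(- \frac{5684}{5879} + 101\right) + \left(-33\right)^{3} = \frac{588095}{5879} - 35937 = - \frac{210685528}{5879} \approx -35837.0$)
$- v = \left(-1\right) \left(- \frac{210685528}{5879}\right) = \frac{210685528}{5879}$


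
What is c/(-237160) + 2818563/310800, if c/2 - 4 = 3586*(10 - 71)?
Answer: 957643367/87749200 ≈ 10.913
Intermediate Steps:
c = -437484 (c = 8 + 2*(3586*(10 - 71)) = 8 + 2*(3586*(-61)) = 8 + 2*(-218746) = 8 - 437492 = -437484)
c/(-237160) + 2818563/310800 = -437484/(-237160) + 2818563/310800 = -437484*(-1/237160) + 2818563*(1/310800) = 109371/59290 + 939521/103600 = 957643367/87749200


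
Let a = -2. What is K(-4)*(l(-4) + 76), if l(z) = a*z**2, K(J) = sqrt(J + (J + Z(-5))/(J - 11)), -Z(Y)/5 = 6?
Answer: 44*I*sqrt(390)/15 ≈ 57.929*I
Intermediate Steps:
Z(Y) = -30 (Z(Y) = -5*6 = -30)
K(J) = sqrt(J + (-30 + J)/(-11 + J)) (K(J) = sqrt(J + (J - 30)/(J - 11)) = sqrt(J + (-30 + J)/(-11 + J)))
l(z) = -2*z**2
K(-4)*(l(-4) + 76) = sqrt((-30 - 4 - 4*(-11 - 4))/(-11 - 4))*(-2*(-4)**2 + 76) = sqrt((-30 - 4 - 4*(-15))/(-15))*(-2*16 + 76) = sqrt(-(-30 - 4 + 60)/15)*(-32 + 76) = sqrt(-1/15*26)*44 = sqrt(-26/15)*44 = (I*sqrt(390)/15)*44 = 44*I*sqrt(390)/15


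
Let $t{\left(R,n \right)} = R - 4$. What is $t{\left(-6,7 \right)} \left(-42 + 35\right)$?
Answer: $70$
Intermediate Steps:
$t{\left(R,n \right)} = -4 + R$ ($t{\left(R,n \right)} = R - 4 = -4 + R$)
$t{\left(-6,7 \right)} \left(-42 + 35\right) = \left(-4 - 6\right) \left(-42 + 35\right) = \left(-10\right) \left(-7\right) = 70$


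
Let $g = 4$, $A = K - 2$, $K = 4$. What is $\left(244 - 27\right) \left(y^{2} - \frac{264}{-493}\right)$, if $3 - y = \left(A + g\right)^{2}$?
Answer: $\frac{116559597}{493} \approx 2.3643 \cdot 10^{5}$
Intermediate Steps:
$A = 2$ ($A = 4 - 2 = 2$)
$y = -33$ ($y = 3 - \left(2 + 4\right)^{2} = 3 - 6^{2} = 3 - 36 = -33$)
$\left(244 - 27\right) \left(y^{2} - \frac{264}{-493}\right) = \left(244 - 27\right) \left(\left(-33\right)^{2} - \frac{264}{-493}\right) = 217 \left(1089 - - \frac{264}{493}\right) = 217 \left(1089 + \frac{264}{493}\right) = 217 \cdot \frac{537141}{493} = \frac{116559597}{493}$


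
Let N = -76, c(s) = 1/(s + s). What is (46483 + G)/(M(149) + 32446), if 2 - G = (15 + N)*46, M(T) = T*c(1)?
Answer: 98582/65041 ≈ 1.5157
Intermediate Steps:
c(s) = 1/(2*s)
M(T) = T/2 (M(T) = T*((1/2)/1) = T*((1/2)*1) = T*(1/2) = T/2)
G = 2808 (G = 2 - (15 - 76)*46 = 2 - (-61)*46 = 2 - 1*(-2806) = 2 + 2806 = 2808)
(46483 + G)/(M(149) + 32446) = (46483 + 2808)/((1/2)*149 + 32446) = 49291/(149/2 + 32446) = 49291/(65041/2) = 49291*(2/65041) = 98582/65041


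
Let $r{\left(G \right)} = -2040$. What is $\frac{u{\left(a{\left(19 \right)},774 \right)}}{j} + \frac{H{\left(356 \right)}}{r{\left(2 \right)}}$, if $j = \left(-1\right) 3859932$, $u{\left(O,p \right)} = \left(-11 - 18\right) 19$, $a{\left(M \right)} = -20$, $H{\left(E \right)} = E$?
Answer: $- \frac{57208823}{328094220} \approx -0.17437$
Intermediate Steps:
$u{\left(O,p \right)} = -551$ ($u{\left(O,p \right)} = \left(-29\right) 19 = -551$)
$j = -3859932$
$\frac{u{\left(a{\left(19 \right)},774 \right)}}{j} + \frac{H{\left(356 \right)}}{r{\left(2 \right)}} = - \frac{551}{-3859932} + \frac{356}{-2040} = \left(-551\right) \left(- \frac{1}{3859932}\right) + 356 \left(- \frac{1}{2040}\right) = \frac{551}{3859932} - \frac{89}{510} = - \frac{57208823}{328094220}$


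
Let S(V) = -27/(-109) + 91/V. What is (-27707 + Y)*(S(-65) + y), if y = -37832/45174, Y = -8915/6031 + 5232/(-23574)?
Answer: 3216434160659325952/58338654309417 ≈ 55134.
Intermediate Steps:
Y = -40286067/23695799 (Y = -8915*1/6031 + 5232*(-1/23574) = -8915/6031 - 872/3929 = -40286067/23695799 ≈ -1.7001)
y = -18916/22587 (y = -37832*1/45174 = -18916/22587 ≈ -0.83747)
S(V) = 27/109 + 91/V (S(V) = -27*(-1/109) + 91/V = 27/109 + 91/V)
(-27707 + Y)*(S(-65) + y) = (-27707 - 40286067/23695799)*((27/109 + 91/(-65)) - 18916/22587) = -656579788960*((27/109 + 91*(-1/65)) - 18916/22587)/23695799 = -656579788960*((27/109 - 7/5) - 18916/22587)/23695799 = -656579788960*(-628/545 - 18916/22587)/23695799 = -656579788960/23695799*(-24493856/12309915) = 3216434160659325952/58338654309417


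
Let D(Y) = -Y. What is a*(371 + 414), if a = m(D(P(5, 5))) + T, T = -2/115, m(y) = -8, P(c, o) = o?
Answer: -144754/23 ≈ -6293.6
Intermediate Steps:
T = -2/115 (T = -2*1/115 = -2/115 ≈ -0.017391)
a = -922/115 (a = -8 - 2/115 = -922/115 ≈ -8.0174)
a*(371 + 414) = -922*(371 + 414)/115 = -922/115*785 = -144754/23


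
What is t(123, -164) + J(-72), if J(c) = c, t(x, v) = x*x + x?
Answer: 15180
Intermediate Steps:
t(x, v) = x + x² (t(x, v) = x² + x = x + x²)
t(123, -164) + J(-72) = 123*(1 + 123) - 72 = 123*124 - 72 = 15252 - 72 = 15180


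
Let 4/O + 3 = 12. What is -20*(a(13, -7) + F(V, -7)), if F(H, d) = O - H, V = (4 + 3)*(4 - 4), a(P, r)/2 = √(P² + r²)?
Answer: -80/9 - 40*√218 ≈ -599.48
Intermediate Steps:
O = 4/9 (O = 4/(-3 + 12) = 4/9 ≈ 0.44444)
a(P, r) = 2*√(P² + r²)
V = 0 (V = 7*0 = 0)
F(H, d) = 4/9 - H
-20*(a(13, -7) + F(V, -7)) = -20*(2*√(13² + (-7)²) + (4/9 - 1*0)) = -20*(2*√(169 + 49) + (4/9 + 0)) = -20*(2*√218 + 4/9) = -20*(4/9 + 2*√218) = -80/9 - 40*√218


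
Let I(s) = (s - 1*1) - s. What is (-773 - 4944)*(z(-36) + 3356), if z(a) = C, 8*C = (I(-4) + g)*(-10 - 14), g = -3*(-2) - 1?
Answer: -19117648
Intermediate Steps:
I(s) = -1 (I(s) = (s - 1) - s = (-1 + s) - s = -1)
g = 5 (g = 6 - 1 = 5)
C = -12 (C = ((-1 + 5)*(-10 - 14))/8 = (4*(-24))/8 = (1/8)*(-96) = -12)
z(a) = -12
(-773 - 4944)*(z(-36) + 3356) = (-773 - 4944)*(-12 + 3356) = -5717*3344 = -19117648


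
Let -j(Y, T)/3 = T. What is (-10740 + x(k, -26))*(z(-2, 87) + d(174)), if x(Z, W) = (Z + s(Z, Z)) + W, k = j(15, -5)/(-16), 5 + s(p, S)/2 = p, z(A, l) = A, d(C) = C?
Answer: -7415823/4 ≈ -1.8540e+6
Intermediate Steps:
j(Y, T) = -3*T
s(p, S) = -10 + 2*p
k = -15/16 (k = -3*(-5)/(-16) = 15*(-1/16) = -15/16 ≈ -0.93750)
x(Z, W) = -10 + W + 3*Z (x(Z, W) = (Z + (-10 + 2*Z)) + W = (-10 + 3*Z) + W = -10 + W + 3*Z)
(-10740 + x(k, -26))*(z(-2, 87) + d(174)) = (-10740 + (-10 - 26 + 3*(-15/16)))*(-2 + 174) = (-10740 + (-10 - 26 - 45/16))*172 = (-10740 - 621/16)*172 = -172461/16*172 = -7415823/4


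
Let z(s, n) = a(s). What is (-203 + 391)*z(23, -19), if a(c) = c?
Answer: 4324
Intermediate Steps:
z(s, n) = s
(-203 + 391)*z(23, -19) = (-203 + 391)*23 = 188*23 = 4324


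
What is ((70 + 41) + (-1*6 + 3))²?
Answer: 11664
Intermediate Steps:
((70 + 41) + (-1*6 + 3))² = (111 + (-6 + 3))² = (111 - 3)² = 108² = 11664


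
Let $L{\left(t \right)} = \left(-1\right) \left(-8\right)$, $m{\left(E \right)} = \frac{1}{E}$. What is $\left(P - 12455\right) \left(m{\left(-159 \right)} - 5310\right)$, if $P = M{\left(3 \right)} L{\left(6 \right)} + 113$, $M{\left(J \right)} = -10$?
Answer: $\frac{10487782802}{159} \approx 6.5961 \cdot 10^{7}$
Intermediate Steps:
$L{\left(t \right)} = 8$
$P = 33$ ($P = \left(-10\right) 8 + 113 = -80 + 113 = 33$)
$\left(P - 12455\right) \left(m{\left(-159 \right)} - 5310\right) = \left(33 - 12455\right) \left(\frac{1}{-159} - 5310\right) = - 12422 \left(- \frac{1}{159} - 5310\right) = \left(-12422\right) \left(- \frac{844291}{159}\right) = \frac{10487782802}{159}$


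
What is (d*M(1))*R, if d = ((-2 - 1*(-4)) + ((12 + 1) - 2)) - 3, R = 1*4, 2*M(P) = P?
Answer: 20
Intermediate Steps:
M(P) = P/2
R = 4
d = 10 (d = ((-2 + 4) + (13 - 2)) - 3 = (2 + 11) - 3 = 13 - 3 = 10)
(d*M(1))*R = (10*((½)*1))*4 = (10*(½))*4 = 5*4 = 20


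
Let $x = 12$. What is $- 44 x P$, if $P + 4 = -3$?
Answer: $3696$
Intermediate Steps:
$P = -7$ ($P = -4 - 3 = -7$)
$- 44 x P = \left(-44\right) 12 \left(-7\right) = \left(-528\right) \left(-7\right) = 3696$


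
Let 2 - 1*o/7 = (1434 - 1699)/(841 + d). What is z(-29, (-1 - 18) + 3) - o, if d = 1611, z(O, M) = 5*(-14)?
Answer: -207823/2452 ≈ -84.756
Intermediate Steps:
z(O, M) = -70
o = 36183/2452 (o = 14 - 7*(1434 - 1699)/(841 + 1611) = 14 - (-1855)/2452 = 14 - 7*(-265/2452) = 14 + 1855/2452 = 36183/2452 ≈ 14.757)
z(-29, (-1 - 18) + 3) - o = -70 - 1*36183/2452 = -70 - 36183/2452 = -207823/2452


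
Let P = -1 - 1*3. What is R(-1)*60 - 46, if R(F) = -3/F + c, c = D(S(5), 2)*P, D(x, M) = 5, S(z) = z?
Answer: -1066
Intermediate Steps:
P = -4 (P = -1 - 3 = -4)
c = -20 (c = 5*(-4) = -20)
R(F) = -20 - 3/F (R(F) = -3/F - 20 = -20 - 3/F)
R(-1)*60 - 46 = (-20 - 3/(-1))*60 - 46 = (-20 - 3*(-1))*60 - 46 = (-20 + 3)*60 - 46 = -17*60 - 46 = -1020 - 46 = -1066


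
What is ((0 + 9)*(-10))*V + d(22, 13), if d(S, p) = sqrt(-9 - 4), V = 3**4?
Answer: -7290 + I*sqrt(13) ≈ -7290.0 + 3.6056*I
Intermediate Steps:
V = 81
d(S, p) = I*sqrt(13) (d(S, p) = sqrt(-13) = I*sqrt(13))
((0 + 9)*(-10))*V + d(22, 13) = ((0 + 9)*(-10))*81 + I*sqrt(13) = (9*(-10))*81 + I*sqrt(13) = -90*81 + I*sqrt(13) = -7290 + I*sqrt(13)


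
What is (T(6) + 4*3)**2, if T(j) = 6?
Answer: 324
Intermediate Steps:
(T(6) + 4*3)**2 = (6 + 4*3)**2 = (6 + 12)**2 = 18**2 = 324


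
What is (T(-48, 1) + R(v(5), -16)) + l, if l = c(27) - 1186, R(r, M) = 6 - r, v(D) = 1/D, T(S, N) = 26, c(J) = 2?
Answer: -5761/5 ≈ -1152.2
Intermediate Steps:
l = -1184 (l = 2 - 1186 = -1184)
(T(-48, 1) + R(v(5), -16)) + l = (26 + (6 - 1/5)) - 1184 = (26 + (6 - 1*⅕)) - 1184 = (26 + (6 - ⅕)) - 1184 = (26 + 29/5) - 1184 = 159/5 - 1184 = -5761/5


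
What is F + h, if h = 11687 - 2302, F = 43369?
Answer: 52754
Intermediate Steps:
h = 9385
F + h = 43369 + 9385 = 52754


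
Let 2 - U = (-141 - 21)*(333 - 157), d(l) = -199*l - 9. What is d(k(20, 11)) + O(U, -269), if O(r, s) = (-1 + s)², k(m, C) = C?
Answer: 70702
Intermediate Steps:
d(l) = -9 - 199*l
U = 28514 (U = 2 - (-141 - 21)*(333 - 157) = 2 - (-162)*176 = 2 - 1*(-28512) = 2 + 28512 = 28514)
d(k(20, 11)) + O(U, -269) = (-9 - 199*11) + (-1 - 269)² = (-9 - 2189) + (-270)² = -2198 + 72900 = 70702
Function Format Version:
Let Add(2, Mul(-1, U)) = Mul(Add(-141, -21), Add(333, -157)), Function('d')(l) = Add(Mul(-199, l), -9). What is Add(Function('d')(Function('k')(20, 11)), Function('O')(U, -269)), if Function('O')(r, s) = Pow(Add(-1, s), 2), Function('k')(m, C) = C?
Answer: 70702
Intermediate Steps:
Function('d')(l) = Add(-9, Mul(-199, l))
U = 28514 (U = Add(2, Mul(-1, Mul(Add(-141, -21), Add(333, -157)))) = Add(2, Mul(-1, Mul(-162, 176))) = Add(2, Mul(-1, -28512)) = Add(2, 28512) = 28514)
Add(Function('d')(Function('k')(20, 11)), Function('O')(U, -269)) = Add(Add(-9, Mul(-199, 11)), Pow(Add(-1, -269), 2)) = Add(Add(-9, -2189), Pow(-270, 2)) = Add(-2198, 72900) = 70702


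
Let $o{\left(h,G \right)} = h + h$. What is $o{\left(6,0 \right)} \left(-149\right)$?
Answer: $-1788$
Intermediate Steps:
$o{\left(h,G \right)} = 2 h$
$o{\left(6,0 \right)} \left(-149\right) = 2 \cdot 6 \left(-149\right) = 12 \left(-149\right) = -1788$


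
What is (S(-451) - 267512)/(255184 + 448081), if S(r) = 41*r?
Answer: -286003/703265 ≈ -0.40668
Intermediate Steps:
(S(-451) - 267512)/(255184 + 448081) = (41*(-451) - 267512)/(255184 + 448081) = (-18491 - 267512)/703265 = -286003*1/703265 = -286003/703265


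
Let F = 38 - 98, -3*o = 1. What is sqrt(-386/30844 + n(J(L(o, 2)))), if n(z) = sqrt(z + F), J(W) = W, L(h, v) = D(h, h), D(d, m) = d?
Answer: sqrt(-26788014 + 713514252*I*sqrt(543))/46266 ≈ 1.9691 + 1.9723*I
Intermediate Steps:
o = -1/3 (o = -1/3*1 = -1/3 ≈ -0.33333)
L(h, v) = h
F = -60
n(z) = sqrt(-60 + z) (n(z) = sqrt(z - 60) = sqrt(-60 + z))
sqrt(-386/30844 + n(J(L(o, 2)))) = sqrt(-386/30844 + sqrt(-60 - 1/3)) = sqrt(-386*1/30844 + sqrt(-181/3)) = sqrt(-193/15422 + I*sqrt(543)/3)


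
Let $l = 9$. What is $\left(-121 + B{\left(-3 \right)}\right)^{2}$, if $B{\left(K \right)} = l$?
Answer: $12544$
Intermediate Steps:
$B{\left(K \right)} = 9$
$\left(-121 + B{\left(-3 \right)}\right)^{2} = \left(-121 + 9\right)^{2} = \left(-112\right)^{2} = 12544$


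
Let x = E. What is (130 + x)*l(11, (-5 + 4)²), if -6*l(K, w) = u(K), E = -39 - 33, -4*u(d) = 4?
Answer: 29/3 ≈ 9.6667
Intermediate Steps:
u(d) = -1 (u(d) = -¼*4 = -1)
E = -72
l(K, w) = ⅙ (l(K, w) = -⅙*(-1) = ⅙)
x = -72
(130 + x)*l(11, (-5 + 4)²) = (130 - 72)*(⅙) = 58*(⅙) = 29/3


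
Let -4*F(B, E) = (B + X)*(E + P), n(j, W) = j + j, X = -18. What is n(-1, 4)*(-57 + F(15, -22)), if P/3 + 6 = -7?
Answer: 411/2 ≈ 205.50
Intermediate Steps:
P = -39 (P = -18 + 3*(-7) = -18 - 21 = -39)
n(j, W) = 2*j
F(B, E) = -(-39 + E)*(-18 + B)/4 (F(B, E) = -(B - 18)*(E - 39)/4 = -(-18 + B)*(-39 + E)/4 = -(-39 + E)*(-18 + B)/4)
n(-1, 4)*(-57 + F(15, -22)) = (2*(-1))*(-57 + (-351/2 + (9/2)*(-22) + (39/4)*15 - ¼*15*(-22))) = -2*(-57 + (-351/2 - 99 + 585/4 + 165/2)) = -2*(-57 - 183/4) = -2*(-411/4) = 411/2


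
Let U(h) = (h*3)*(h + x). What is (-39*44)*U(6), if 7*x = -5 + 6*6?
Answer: -2254824/7 ≈ -3.2212e+5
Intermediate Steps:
x = 31/7 (x = (-5 + 6*6)/7 = (-5 + 36)/7 = (⅐)*31 = 31/7 ≈ 4.4286)
U(h) = 3*h*(31/7 + h) (U(h) = (h*3)*(h + 31/7) = (3*h)*(31/7 + h) = 3*h*(31/7 + h))
(-39*44)*U(6) = (-39*44)*((3/7)*6*(31 + 7*6)) = -5148*6*(31 + 42)/7 = -5148*6*73/7 = -1716*1314/7 = -2254824/7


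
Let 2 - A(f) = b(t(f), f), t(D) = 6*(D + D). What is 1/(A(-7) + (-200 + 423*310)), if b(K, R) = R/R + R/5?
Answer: 5/654662 ≈ 7.6375e-6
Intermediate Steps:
t(D) = 12*D (t(D) = 6*(2*D) = 12*D)
b(K, R) = 1 + R/5 (b(K, R) = 1 + R*(1/5) = 1 + R/5)
A(f) = 1 - f/5 (A(f) = 2 - (1 + f/5) = 2 + (-1 - f/5) = 1 - f/5)
1/(A(-7) + (-200 + 423*310)) = 1/((1 - 1/5*(-7)) + (-200 + 423*310)) = 1/((1 + 7/5) + (-200 + 131130)) = 1/(12/5 + 130930) = 1/(654662/5) = 5/654662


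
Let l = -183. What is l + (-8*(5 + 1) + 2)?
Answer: -229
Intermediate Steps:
l + (-8*(5 + 1) + 2) = -183 + (-8*(5 + 1) + 2) = -183 + (-8*6 + 2) = -183 + (-48 + 2) = -183 - 46 = -229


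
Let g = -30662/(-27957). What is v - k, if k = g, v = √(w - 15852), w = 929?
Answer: -30662/27957 + I*√14923 ≈ -1.0968 + 122.16*I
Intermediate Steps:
v = I*√14923 (v = √(929 - 15852) = √(-14923) = I*√14923 ≈ 122.16*I)
g = 30662/27957 (g = -30662*(-1/27957) = 30662/27957 ≈ 1.0968)
k = 30662/27957 ≈ 1.0968
v - k = I*√14923 - 1*30662/27957 = I*√14923 - 30662/27957 = -30662/27957 + I*√14923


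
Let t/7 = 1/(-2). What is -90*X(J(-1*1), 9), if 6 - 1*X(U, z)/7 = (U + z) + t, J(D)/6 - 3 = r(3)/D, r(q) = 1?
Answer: 7245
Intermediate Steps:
t = -7/2 (t = 7/(-2) = 7*(-1/2) = -7/2 ≈ -3.5000)
J(D) = 18 + 6/D (J(D) = 18 + 6*(1/D) = 18 + 6/D)
X(U, z) = 133/2 - 7*U - 7*z (X(U, z) = 42 - 7*((U + z) - 7/2) = 42 - 7*(-7/2 + U + z) = 42 + (49/2 - 7*U - 7*z) = 133/2 - 7*U - 7*z)
-90*X(J(-1*1), 9) = -90*(133/2 - 7*(18 + 6/((-1*1))) - 7*9) = -90*(133/2 - 7*(18 + 6/(-1)) - 63) = -90*(133/2 - 7*(18 + 6*(-1)) - 63) = -90*(133/2 - 7*(18 - 6) - 63) = -90*(133/2 - 7*12 - 63) = -90*(133/2 - 84 - 63) = -90*(-161/2) = 7245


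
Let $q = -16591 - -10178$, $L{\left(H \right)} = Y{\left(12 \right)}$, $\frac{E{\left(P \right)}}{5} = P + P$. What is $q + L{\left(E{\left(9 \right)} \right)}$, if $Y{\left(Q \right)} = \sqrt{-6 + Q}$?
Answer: $-6413 + \sqrt{6} \approx -6410.5$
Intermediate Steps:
$E{\left(P \right)} = 10 P$ ($E{\left(P \right)} = 5 \left(P + P\right) = 5 \cdot 2 P = 10 P$)
$L{\left(H \right)} = \sqrt{6}$ ($L{\left(H \right)} = \sqrt{-6 + 12} = \sqrt{6}$)
$q = -6413$ ($q = -16591 + 10178 = -6413$)
$q + L{\left(E{\left(9 \right)} \right)} = -6413 + \sqrt{6}$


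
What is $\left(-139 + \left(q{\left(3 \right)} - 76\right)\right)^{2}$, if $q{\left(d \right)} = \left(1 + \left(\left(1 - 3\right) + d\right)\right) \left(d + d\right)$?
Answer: $41209$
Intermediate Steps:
$q{\left(d \right)} = 2 d \left(-1 + d\right)$ ($q{\left(d \right)} = \left(1 + \left(-2 + d\right)\right) 2 d = \left(-1 + d\right) 2 d = 2 d \left(-1 + d\right)$)
$\left(-139 + \left(q{\left(3 \right)} - 76\right)\right)^{2} = \left(-139 - \left(76 - 6 \left(-1 + 3\right)\right)\right)^{2} = \left(-139 - \left(76 - 12\right)\right)^{2} = \left(-139 + \left(12 - 76\right)\right)^{2} = \left(-139 - 64\right)^{2} = \left(-203\right)^{2} = 41209$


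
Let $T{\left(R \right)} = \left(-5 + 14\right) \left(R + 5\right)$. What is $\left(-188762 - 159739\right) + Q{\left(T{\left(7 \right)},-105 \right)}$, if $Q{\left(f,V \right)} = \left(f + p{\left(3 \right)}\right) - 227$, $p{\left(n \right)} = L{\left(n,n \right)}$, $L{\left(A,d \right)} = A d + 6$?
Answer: $-348605$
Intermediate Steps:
$L{\left(A,d \right)} = 6 + A d$
$p{\left(n \right)} = 6 + n^{2}$ ($p{\left(n \right)} = 6 + n n = 6 + n^{2}$)
$T{\left(R \right)} = 45 + 9 R$ ($T{\left(R \right)} = 9 \left(5 + R\right) = 45 + 9 R$)
$Q{\left(f,V \right)} = -212 + f$ ($Q{\left(f,V \right)} = \left(f + \left(6 + 3^{2}\right)\right) - 227 = \left(f + \left(6 + 9\right)\right) - 227 = \left(f + 15\right) - 227 = \left(15 + f\right) - 227 = -212 + f$)
$\left(-188762 - 159739\right) + Q{\left(T{\left(7 \right)},-105 \right)} = \left(-188762 - 159739\right) + \left(-212 + \left(45 + 9 \cdot 7\right)\right) = \left(-188762 - 159739\right) + \left(-212 + \left(45 + 63\right)\right) = -348501 + \left(-212 + 108\right) = -348501 - 104 = -348605$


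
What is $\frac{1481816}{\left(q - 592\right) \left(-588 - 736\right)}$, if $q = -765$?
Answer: $\frac{370454}{449167} \approx 0.82476$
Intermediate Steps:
$\frac{1481816}{\left(q - 592\right) \left(-588 - 736\right)} = \frac{1481816}{\left(-765 - 592\right) \left(-588 - 736\right)} = \frac{1481816}{\left(-765 - 592\right) \left(-1324\right)} = \frac{1481816}{\left(-1357\right) \left(-1324\right)} = \frac{1481816}{1796668} = 1481816 \cdot \frac{1}{1796668} = \frac{370454}{449167}$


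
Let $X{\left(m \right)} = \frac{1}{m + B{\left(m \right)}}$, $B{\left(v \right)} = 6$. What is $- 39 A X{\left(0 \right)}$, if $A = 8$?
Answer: $-52$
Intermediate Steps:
$X{\left(m \right)} = \frac{1}{6 + m}$ ($X{\left(m \right)} = \frac{1}{m + 6} = \frac{1}{6 + m}$)
$- 39 A X{\left(0 \right)} = \frac{\left(-39\right) 8}{6 + 0} = - \frac{312}{6} = \left(-312\right) \frac{1}{6} = -52$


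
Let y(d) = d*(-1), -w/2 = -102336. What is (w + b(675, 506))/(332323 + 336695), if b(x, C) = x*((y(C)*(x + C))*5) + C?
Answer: -1008323786/334509 ≈ -3014.3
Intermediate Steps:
w = 204672 (w = -2*(-102336) = 204672)
y(d) = -d
b(x, C) = C - 5*C*x*(C + x) (b(x, C) = x*(((-C)*(x + C))*5) + C = x*(((-C)*(C + x))*5) + C = x*(-C*(C + x)*5) + C = x*(-5*C*(C + x)) + C = -5*C*x*(C + x) + C = C - 5*C*x*(C + x))
(w + b(675, 506))/(332323 + 336695) = (204672 + 506*(1 - 5*675² - 5*506*675))/(332323 + 336695) = (204672 + 506*(1 - 5*455625 - 1707750))/669018 = (204672 + 506*(1 - 2278125 - 1707750))*(1/669018) = (204672 + 506*(-3985874))*(1/669018) = (204672 - 2016852244)*(1/669018) = -2016647572*1/669018 = -1008323786/334509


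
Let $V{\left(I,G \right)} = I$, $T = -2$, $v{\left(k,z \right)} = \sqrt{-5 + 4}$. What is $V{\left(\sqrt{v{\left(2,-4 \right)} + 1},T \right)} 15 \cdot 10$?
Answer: $150 \sqrt{1 + i} \approx 164.8 + 68.263 i$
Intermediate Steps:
$v{\left(k,z \right)} = i$ ($v{\left(k,z \right)} = \sqrt{-1} = i$)
$V{\left(\sqrt{v{\left(2,-4 \right)} + 1},T \right)} 15 \cdot 10 = \sqrt{i + 1} \cdot 15 \cdot 10 = \sqrt{1 + i} 15 \cdot 10 = 15 \sqrt{1 + i} 10 = 150 \sqrt{1 + i}$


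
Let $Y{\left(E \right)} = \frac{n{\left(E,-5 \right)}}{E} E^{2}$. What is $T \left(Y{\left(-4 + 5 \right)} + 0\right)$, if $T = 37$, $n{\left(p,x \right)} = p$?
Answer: $37$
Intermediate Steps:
$Y{\left(E \right)} = E^{2}$ ($Y{\left(E \right)} = \frac{E}{E} E^{2} = 1 E^{2} = E^{2}$)
$T \left(Y{\left(-4 + 5 \right)} + 0\right) = 37 \left(\left(-4 + 5\right)^{2} + 0\right) = 37 \left(1^{2} + 0\right) = 37 \left(1 + 0\right) = 37 \cdot 1 = 37$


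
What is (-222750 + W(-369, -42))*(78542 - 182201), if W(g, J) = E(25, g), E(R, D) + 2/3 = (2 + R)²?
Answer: 23014543945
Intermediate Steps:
E(R, D) = -⅔ + (2 + R)²
W(g, J) = 2185/3 (W(g, J) = -⅔ + (2 + 25)² = -⅔ + 27² = -⅔ + 729 = 2185/3)
(-222750 + W(-369, -42))*(78542 - 182201) = (-222750 + 2185/3)*(78542 - 182201) = -666065/3*(-103659) = 23014543945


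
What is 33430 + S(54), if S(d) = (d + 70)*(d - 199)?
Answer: 15450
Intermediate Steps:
S(d) = (-199 + d)*(70 + d) (S(d) = (70 + d)*(-199 + d) = (-199 + d)*(70 + d))
33430 + S(54) = 33430 + (-13930 + 54² - 129*54) = 33430 + (-13930 + 2916 - 6966) = 33430 - 17980 = 15450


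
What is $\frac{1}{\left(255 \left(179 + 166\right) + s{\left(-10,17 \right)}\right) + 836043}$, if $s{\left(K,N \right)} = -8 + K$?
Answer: $\frac{1}{924000} \approx 1.0823 \cdot 10^{-6}$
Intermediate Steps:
$\frac{1}{\left(255 \left(179 + 166\right) + s{\left(-10,17 \right)}\right) + 836043} = \frac{1}{\left(255 \left(179 + 166\right) - 18\right) + 836043} = \frac{1}{\left(255 \cdot 345 - 18\right) + 836043} = \frac{1}{\left(87975 - 18\right) + 836043} = \frac{1}{87957 + 836043} = \frac{1}{924000}$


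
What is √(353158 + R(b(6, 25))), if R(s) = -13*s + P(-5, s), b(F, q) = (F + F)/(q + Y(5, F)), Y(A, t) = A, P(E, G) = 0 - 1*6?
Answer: √8828670/5 ≈ 594.26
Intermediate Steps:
P(E, G) = -6 (P(E, G) = 0 - 6 = -6)
b(F, q) = 2*F/(5 + q) (b(F, q) = (F + F)/(q + 5) = (2*F)/(5 + q) = 2*F/(5 + q))
R(s) = -6 - 13*s (R(s) = -13*s - 6 = -6 - 13*s)
√(353158 + R(b(6, 25))) = √(353158 + (-6 - 26*6/(5 + 25))) = √(353158 + (-6 - 26*6/30)) = √(353158 + (-6 - 13*⅖)) = √(353158 + (-6 - 26/5)) = √(353158 - 56/5) = √(1765734/5) = √8828670/5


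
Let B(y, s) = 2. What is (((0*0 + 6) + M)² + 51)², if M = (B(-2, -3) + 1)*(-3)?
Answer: 3600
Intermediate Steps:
M = -9 (M = (2 + 1)*(-3) = 3*(-3) = -9)
(((0*0 + 6) + M)² + 51)² = (((0*0 + 6) - 9)² + 51)² = (((0 + 6) - 9)² + 51)² = ((6 - 9)² + 51)² = ((-3)² + 51)² = (9 + 51)² = 60² = 3600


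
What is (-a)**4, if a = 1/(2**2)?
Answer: 1/256 ≈ 0.0039063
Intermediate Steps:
a = 1/4 ≈ 0.25000
(-a)**4 = (-1*1/4)**4 = (-1/4)**4 = 1/256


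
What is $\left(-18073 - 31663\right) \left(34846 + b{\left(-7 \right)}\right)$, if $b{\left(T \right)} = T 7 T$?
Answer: $-1750160104$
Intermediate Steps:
$b{\left(T \right)} = 7 T^{2}$ ($b{\left(T \right)} = 7 T T = 7 T^{2}$)
$\left(-18073 - 31663\right) \left(34846 + b{\left(-7 \right)}\right) = \left(-18073 - 31663\right) \left(34846 + 7 \left(-7\right)^{2}\right) = - 49736 \left(34846 + 7 \cdot 49\right) = - 49736 \left(34846 + 343\right) = \left(-49736\right) 35189 = -1750160104$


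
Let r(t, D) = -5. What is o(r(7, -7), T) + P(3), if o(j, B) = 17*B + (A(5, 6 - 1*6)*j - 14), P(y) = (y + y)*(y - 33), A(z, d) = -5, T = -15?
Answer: -424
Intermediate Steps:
P(y) = 2*y*(-33 + y) (P(y) = (2*y)*(-33 + y) = 2*y*(-33 + y))
o(j, B) = -14 - 5*j + 17*B (o(j, B) = 17*B + (-5*j - 14) = 17*B + (-14 - 5*j) = -14 - 5*j + 17*B)
o(r(7, -7), T) + P(3) = (-14 - 5*(-5) + 17*(-15)) + 2*3*(-33 + 3) = (-14 + 25 - 255) + 2*3*(-30) = -244 - 180 = -424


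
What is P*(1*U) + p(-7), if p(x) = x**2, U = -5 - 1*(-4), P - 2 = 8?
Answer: 39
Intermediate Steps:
P = 10 (P = 2 + 8 = 10)
U = -1 (U = -5 + 4 = -1)
P*(1*U) + p(-7) = 10*(1*(-1)) + (-7)**2 = 10*(-1) + 49 = -10 + 49 = 39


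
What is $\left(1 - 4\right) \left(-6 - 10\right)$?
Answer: $48$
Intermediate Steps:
$\left(1 - 4\right) \left(-6 - 10\right) = \left(-3\right) \left(-16\right) = 48$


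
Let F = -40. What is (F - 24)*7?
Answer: -448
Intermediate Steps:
(F - 24)*7 = (-40 - 24)*7 = -64*7 = -448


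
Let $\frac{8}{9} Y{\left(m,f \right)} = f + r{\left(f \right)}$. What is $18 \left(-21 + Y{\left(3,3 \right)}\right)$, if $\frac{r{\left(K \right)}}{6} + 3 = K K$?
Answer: $\frac{1647}{4} \approx 411.75$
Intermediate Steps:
$r{\left(K \right)} = -18 + 6 K^{2}$ ($r{\left(K \right)} = -18 + 6 K K = -18 + 6 K^{2}$)
$Y{\left(m,f \right)} = - \frac{81}{4} + \frac{9 f}{8} + \frac{27 f^{2}}{4}$ ($Y{\left(m,f \right)} = \frac{9 \left(f + \left(-18 + 6 f^{2}\right)\right)}{8} = \frac{9 \left(-18 + f + 6 f^{2}\right)}{8} = - \frac{81}{4} + \frac{9 f}{8} + \frac{27 f^{2}}{4}$)
$18 \left(-21 + Y{\left(3,3 \right)}\right) = 18 \left(-21 + \left(- \frac{81}{4} + \frac{9}{8} \cdot 3 + \frac{27 \cdot 3^{2}}{4}\right)\right) = 18 \left(-21 + \left(- \frac{81}{4} + \frac{27}{8} + \frac{27}{4} \cdot 9\right)\right) = 18 \left(-21 + \left(- \frac{81}{4} + \frac{27}{8} + \frac{243}{4}\right)\right) = 18 \left(-21 + \frac{351}{8}\right) = 18 \cdot \frac{183}{8} = \frac{1647}{4}$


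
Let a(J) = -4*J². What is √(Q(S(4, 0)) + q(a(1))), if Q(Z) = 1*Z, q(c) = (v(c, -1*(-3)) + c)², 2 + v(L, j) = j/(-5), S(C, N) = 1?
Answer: √1114/5 ≈ 6.6753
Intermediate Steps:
v(L, j) = -2 - j/5 (v(L, j) = -2 + j/(-5) = -2 + j*(-⅕) = -2 - j/5)
q(c) = (-13/5 + c)² (q(c) = ((-2 - (-1)*(-3)/5) + c)² = ((-2 - ⅕*3) + c)² = ((-2 - ⅗) + c)² = (-13/5 + c)²)
Q(Z) = Z
√(Q(S(4, 0)) + q(a(1))) = √(1 + (-13 + 5*(-4*1²))²/25) = √(1 + (-13 + 5*(-4*1))²/25) = √(1 + (-13 + 5*(-4))²/25) = √(1 + (-13 - 20)²/25) = √(1 + (1/25)*(-33)²) = √(1 + (1/25)*1089) = √(1 + 1089/25) = √(1114/25) = √1114/5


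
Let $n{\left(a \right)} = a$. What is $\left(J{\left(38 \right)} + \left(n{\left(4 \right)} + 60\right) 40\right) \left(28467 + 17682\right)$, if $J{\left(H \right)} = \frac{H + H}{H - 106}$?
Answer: $\frac{2007527649}{17} \approx 1.1809 \cdot 10^{8}$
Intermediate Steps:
$J{\left(H \right)} = \frac{2 H}{-106 + H}$
$\left(J{\left(38 \right)} + \left(n{\left(4 \right)} + 60\right) 40\right) \left(28467 + 17682\right) = \left(2 \cdot 38 \frac{1}{-106 + 38} + \left(4 + 60\right) 40\right) \left(28467 + 17682\right) = \left(2 \cdot 38 \frac{1}{-68} + 64 \cdot 40\right) 46149 = \left(2 \cdot 38 \left(- \frac{1}{68}\right) + 2560\right) 46149 = \left(- \frac{19}{17} + 2560\right) 46149 = \frac{43501}{17} \cdot 46149 = \frac{2007527649}{17}$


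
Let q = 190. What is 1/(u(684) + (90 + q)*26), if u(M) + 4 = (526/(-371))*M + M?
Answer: 371/2593376 ≈ 0.00014306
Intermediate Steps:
u(M) = -4 - 155*M/371 (u(M) = -4 + ((526/(-371))*M + M) = -4 + ((526*(-1/371))*M + M) = -4 + (-526*M/371 + M) = -4 - 155*M/371)
1/(u(684) + (90 + q)*26) = 1/((-4 - 155/371*684) + (90 + 190)*26) = 1/((-4 - 106020/371) + 280*26) = 1/(-107504/371 + 7280) = 1/(2593376/371) = 371/2593376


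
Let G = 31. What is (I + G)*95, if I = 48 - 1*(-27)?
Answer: 10070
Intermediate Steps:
I = 75 (I = 48 + 27 = 75)
(I + G)*95 = (75 + 31)*95 = 106*95 = 10070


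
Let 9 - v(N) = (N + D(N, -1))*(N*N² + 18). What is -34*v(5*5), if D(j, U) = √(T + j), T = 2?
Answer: 13296244 + 1595586*√3 ≈ 1.6060e+7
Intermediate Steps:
D(j, U) = √(2 + j)
v(N) = 9 - (18 + N³)*(N + √(2 + N)) (v(N) = 9 - (N + √(2 + N))*(N*N² + 18) = 9 - (N + √(2 + N))*(N³ + 18) = 9 - (N + √(2 + N))*(18 + N³) = 9 - (18 + N³)*(N + √(2 + N)))
-34*v(5*5) = -34*(9 - (5*5)⁴ - 90*5 - 18*√(2 + 5*5) - (5*5)³*√(2 + 5*5)) = -34*(9 - 1*25⁴ - 18*25 - 18*√(2 + 25) - 1*25³*√(2 + 25)) = -34*(9 - 1*390625 - 450 - 54*√3 - 1*15625*√27) = -34*(9 - 390625 - 450 - 54*√3 - 1*15625*3*√3) = -34*(9 - 390625 - 450 - 54*√3 - 46875*√3) = -34*(-391066 - 46929*√3) = 13296244 + 1595586*√3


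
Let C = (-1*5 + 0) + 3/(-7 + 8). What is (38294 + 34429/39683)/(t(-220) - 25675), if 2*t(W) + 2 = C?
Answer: -1519655231/1018940391 ≈ -1.4914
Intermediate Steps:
C = -2 (C = (-5 + 0) + 3/1 = -5 + 1*3 = -5 + 3 = -2)
t(W) = -2 (t(W) = -1 + (½)*(-2) = -1 - 1 = -2)
(38294 + 34429/39683)/(t(-220) - 25675) = (38294 + 34429/39683)/(-2 - 25675) = (38294 + 34429*(1/39683))/(-25677) = (38294 + 34429/39683)*(-1/25677) = (1519655231/39683)*(-1/25677) = -1519655231/1018940391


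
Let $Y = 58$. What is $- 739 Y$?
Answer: $-42862$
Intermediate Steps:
$- 739 Y = \left(-739\right) 58 = -42862$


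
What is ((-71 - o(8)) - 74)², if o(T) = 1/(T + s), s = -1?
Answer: 1032256/49 ≈ 21066.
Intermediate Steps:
o(T) = 1/(-1 + T) (o(T) = 1/(T - 1) = 1/(-1 + T))
((-71 - o(8)) - 74)² = ((-71 - 1/(-1 + 8)) - 74)² = ((-71 - 1/7) - 74)² = ((-71 - 1*⅐) - 74)² = ((-71 - ⅐) - 74)² = (-498/7 - 74)² = (-1016/7)² = 1032256/49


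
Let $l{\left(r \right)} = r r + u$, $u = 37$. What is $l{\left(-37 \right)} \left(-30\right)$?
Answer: $-42180$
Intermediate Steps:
$l{\left(r \right)} = 37 + r^{2}$ ($l{\left(r \right)} = r r + 37 = r^{2} + 37 = 37 + r^{2}$)
$l{\left(-37 \right)} \left(-30\right) = \left(37 + \left(-37\right)^{2}\right) \left(-30\right) = \left(37 + 1369\right) \left(-30\right) = 1406 \left(-30\right) = -42180$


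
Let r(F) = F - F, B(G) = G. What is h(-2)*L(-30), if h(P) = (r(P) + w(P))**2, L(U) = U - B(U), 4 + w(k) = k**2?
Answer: 0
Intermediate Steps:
w(k) = -4 + k**2
L(U) = 0 (L(U) = U - U = 0)
r(F) = 0
h(P) = (-4 + P**2)**2 (h(P) = (0 + (-4 + P**2))**2 = (-4 + P**2)**2)
h(-2)*L(-30) = (-4 + (-2)**2)**2*0 = (-4 + 4)**2*0 = 0**2*0 = 0*0 = 0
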